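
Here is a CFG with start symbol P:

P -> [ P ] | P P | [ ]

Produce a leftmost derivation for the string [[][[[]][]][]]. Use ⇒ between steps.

P⇒[P]⇒[PP]⇒[[]P]⇒[[]PP]⇒[[][P]P]⇒[[][PP]P]⇒[[][[P]P]P]⇒[[][[[]]P]P]⇒[[][[[]][]]P]⇒[[][[[]][]][]]

P ⇒ [P]   [P -> [ P ]]
[P] ⇒ [PP]   [P -> P P]
[PP] ⇒ [[]P]   [P -> [ ]]
[[]P] ⇒ [[]PP]   [P -> P P]
[[]PP] ⇒ [[][P]P]   [P -> [ P ]]
[[][P]P] ⇒ [[][PP]P]   [P -> P P]
[[][PP]P] ⇒ [[][[P]P]P]   [P -> [ P ]]
[[][[P]P]P] ⇒ [[][[[]]P]P]   [P -> [ ]]
[[][[[]]P]P] ⇒ [[][[[]][]]P]   [P -> [ ]]
[[][[[]][]]P] ⇒ [[][[[]][]][]]   [P -> [ ]]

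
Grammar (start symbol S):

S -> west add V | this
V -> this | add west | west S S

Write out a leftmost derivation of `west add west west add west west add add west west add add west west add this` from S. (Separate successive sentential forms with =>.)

S => west add V   [S -> west add V]
west add V => west add west S S   [V -> west S S]
west add west S S => west add west west add V S   [S -> west add V]
west add west west add V S => west add west west add west S S S   [V -> west S S]
west add west west add west S S S => west add west west add west west add V S S   [S -> west add V]
west add west west add west west add V S S => west add west west add west west add add west S S   [V -> add west]
west add west west add west west add add west S S => west add west west add west west add add west west add V S   [S -> west add V]
west add west west add west west add add west west add V S => west add west west add west west add add west west add add west S   [V -> add west]
west add west west add west west add add west west add add west S => west add west west add west west add add west west add add west west add V   [S -> west add V]
west add west west add west west add add west west add add west west add V => west add west west add west west add add west west add add west west add this   [V -> this]

S => west add V => west add west S S => west add west west add V S => west add west west add west S S S => west add west west add west west add V S S => west add west west add west west add add west S S => west add west west add west west add add west west add V S => west add west west add west west add add west west add add west S => west add west west add west west add add west west add add west west add V => west add west west add west west add add west west add add west west add this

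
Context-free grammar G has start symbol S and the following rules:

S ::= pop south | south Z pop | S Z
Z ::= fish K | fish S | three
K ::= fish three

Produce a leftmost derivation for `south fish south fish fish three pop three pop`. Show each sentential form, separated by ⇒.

S ⇒ south Z pop ⇒ south fish S pop ⇒ south fish S Z pop ⇒ south fish south Z pop Z pop ⇒ south fish south fish K pop Z pop ⇒ south fish south fish fish three pop Z pop ⇒ south fish south fish fish three pop three pop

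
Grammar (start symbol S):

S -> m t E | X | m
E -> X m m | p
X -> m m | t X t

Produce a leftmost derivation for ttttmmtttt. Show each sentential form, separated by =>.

S => X   [S -> X]
X => tXt   [X -> t X t]
tXt => ttXtt   [X -> t X t]
ttXtt => tttXttt   [X -> t X t]
tttXttt => ttttXtttt   [X -> t X t]
ttttXtttt => ttttmmtttt   [X -> m m]

S => X => tXt => ttXtt => tttXttt => ttttXtttt => ttttmmtttt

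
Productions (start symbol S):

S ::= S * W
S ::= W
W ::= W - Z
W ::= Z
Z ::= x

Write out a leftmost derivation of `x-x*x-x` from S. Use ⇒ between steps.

S ⇒ S*W   [S ::= S * W]
S*W ⇒ W*W   [S ::= W]
W*W ⇒ W-Z*W   [W ::= W - Z]
W-Z*W ⇒ Z-Z*W   [W ::= Z]
Z-Z*W ⇒ x-Z*W   [Z ::= x]
x-Z*W ⇒ x-x*W   [Z ::= x]
x-x*W ⇒ x-x*W-Z   [W ::= W - Z]
x-x*W-Z ⇒ x-x*Z-Z   [W ::= Z]
x-x*Z-Z ⇒ x-x*x-Z   [Z ::= x]
x-x*x-Z ⇒ x-x*x-x   [Z ::= x]

S⇒S*W⇒W*W⇒W-Z*W⇒Z-Z*W⇒x-Z*W⇒x-x*W⇒x-x*W-Z⇒x-x*Z-Z⇒x-x*x-Z⇒x-x*x-x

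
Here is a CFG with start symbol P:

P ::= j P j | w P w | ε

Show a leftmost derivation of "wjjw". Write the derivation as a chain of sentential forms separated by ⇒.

P ⇒ wPw   [P ::= w P w]
wPw ⇒ wjPjw   [P ::= j P j]
wjPjw ⇒ wjjw   [P ::= ε]

P ⇒ wPw ⇒ wjPjw ⇒ wjjw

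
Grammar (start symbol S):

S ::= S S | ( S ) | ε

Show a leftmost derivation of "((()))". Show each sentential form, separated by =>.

S => SS => (S)S => (SS)S => (SSS)S => (SSSS)S => ((S)SSS)S => (((S))SSS)S => ((())SSS)S => ((())SS)S => ((())S)S => ((()))S => ((()))

S => SS   [S ::= S S]
SS => (S)S   [S ::= ( S )]
(S)S => (SS)S   [S ::= S S]
(SS)S => (SSS)S   [S ::= S S]
(SSS)S => (SSSS)S   [S ::= S S]
(SSSS)S => ((S)SSS)S   [S ::= ( S )]
((S)SSS)S => (((S))SSS)S   [S ::= ( S )]
(((S))SSS)S => ((())SSS)S   [S ::= ε]
((())SSS)S => ((())SS)S   [S ::= ε]
((())SS)S => ((())S)S   [S ::= ε]
((())S)S => ((()))S   [S ::= ε]
((()))S => ((()))   [S ::= ε]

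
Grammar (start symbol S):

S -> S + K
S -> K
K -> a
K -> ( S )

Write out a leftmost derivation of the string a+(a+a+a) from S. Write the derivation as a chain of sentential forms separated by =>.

S => S+K => K+K => a+K => a+(S) => a+(S+K) => a+(S+K+K) => a+(K+K+K) => a+(a+K+K) => a+(a+a+K) => a+(a+a+a)

S => S+K   [S -> S + K]
S+K => K+K   [S -> K]
K+K => a+K   [K -> a]
a+K => a+(S)   [K -> ( S )]
a+(S) => a+(S+K)   [S -> S + K]
a+(S+K) => a+(S+K+K)   [S -> S + K]
a+(S+K+K) => a+(K+K+K)   [S -> K]
a+(K+K+K) => a+(a+K+K)   [K -> a]
a+(a+K+K) => a+(a+a+K)   [K -> a]
a+(a+a+K) => a+(a+a+a)   [K -> a]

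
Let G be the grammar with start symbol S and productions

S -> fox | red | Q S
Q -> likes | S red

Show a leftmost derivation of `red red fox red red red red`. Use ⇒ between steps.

S ⇒ Q S ⇒ S red S ⇒ Q S red S ⇒ S red S red S ⇒ red red S red S ⇒ red red fox red S ⇒ red red fox red Q S ⇒ red red fox red S red S ⇒ red red fox red red red S ⇒ red red fox red red red red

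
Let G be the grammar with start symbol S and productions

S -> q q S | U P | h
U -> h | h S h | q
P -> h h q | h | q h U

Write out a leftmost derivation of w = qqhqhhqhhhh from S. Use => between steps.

S => qqS => qqUP => qqhShP => qqhUPhP => qqhqPhP => qqhqhhP => qqhqhhqhU => qqhqhhqhhSh => qqhqhhqhhhh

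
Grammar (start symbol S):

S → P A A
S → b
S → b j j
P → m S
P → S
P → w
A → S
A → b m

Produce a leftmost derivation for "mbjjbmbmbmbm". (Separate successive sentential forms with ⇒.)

S⇒PAA⇒mSAA⇒mPAAAA⇒mSAAAA⇒mbjjAAAA⇒mbjjbmAAA⇒mbjjbmbmAA⇒mbjjbmbmbmA⇒mbjjbmbmbmbm

S ⇒ PAA   [S → P A A]
PAA ⇒ mSAA   [P → m S]
mSAA ⇒ mPAAAA   [S → P A A]
mPAAAA ⇒ mSAAAA   [P → S]
mSAAAA ⇒ mbjjAAAA   [S → b j j]
mbjjAAAA ⇒ mbjjbmAAA   [A → b m]
mbjjbmAAA ⇒ mbjjbmbmAA   [A → b m]
mbjjbmbmAA ⇒ mbjjbmbmbmA   [A → b m]
mbjjbmbmbmA ⇒ mbjjbmbmbmbm   [A → b m]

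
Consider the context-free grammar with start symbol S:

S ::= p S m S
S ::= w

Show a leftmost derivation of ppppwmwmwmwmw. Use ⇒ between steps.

S ⇒ pSmS   [S ::= p S m S]
pSmS ⇒ ppSmSmS   [S ::= p S m S]
ppSmSmS ⇒ pppSmSmSmS   [S ::= p S m S]
pppSmSmSmS ⇒ ppppSmSmSmSmS   [S ::= p S m S]
ppppSmSmSmSmS ⇒ ppppwmSmSmSmS   [S ::= w]
ppppwmSmSmSmS ⇒ ppppwmwmSmSmS   [S ::= w]
ppppwmwmSmSmS ⇒ ppppwmwmwmSmS   [S ::= w]
ppppwmwmwmSmS ⇒ ppppwmwmwmwmS   [S ::= w]
ppppwmwmwmwmS ⇒ ppppwmwmwmwmw   [S ::= w]

S ⇒ pSmS ⇒ ppSmSmS ⇒ pppSmSmSmS ⇒ ppppSmSmSmSmS ⇒ ppppwmSmSmSmS ⇒ ppppwmwmSmSmS ⇒ ppppwmwmwmSmS ⇒ ppppwmwmwmwmS ⇒ ppppwmwmwmwmw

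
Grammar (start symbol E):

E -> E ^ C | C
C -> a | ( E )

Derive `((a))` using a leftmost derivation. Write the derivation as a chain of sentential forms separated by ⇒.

E⇒C⇒(E)⇒(C)⇒((E))⇒((C))⇒((a))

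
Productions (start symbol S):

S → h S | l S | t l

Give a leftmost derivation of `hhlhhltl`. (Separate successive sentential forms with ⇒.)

S ⇒ hS ⇒ hhS ⇒ hhlS ⇒ hhlhS ⇒ hhlhhS ⇒ hhlhhlS ⇒ hhlhhltl

S ⇒ hS   [S → h S]
hS ⇒ hhS   [S → h S]
hhS ⇒ hhlS   [S → l S]
hhlS ⇒ hhlhS   [S → h S]
hhlhS ⇒ hhlhhS   [S → h S]
hhlhhS ⇒ hhlhhlS   [S → l S]
hhlhhlS ⇒ hhlhhltl   [S → t l]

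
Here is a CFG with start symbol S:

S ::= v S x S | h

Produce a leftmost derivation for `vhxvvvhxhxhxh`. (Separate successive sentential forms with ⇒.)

S ⇒ vSxS ⇒ vhxS ⇒ vhxvSxS ⇒ vhxvvSxSxS ⇒ vhxvvvSxSxSxS ⇒ vhxvvvhxSxSxS ⇒ vhxvvvhxhxSxS ⇒ vhxvvvhxhxhxS ⇒ vhxvvvhxhxhxh

S ⇒ vSxS   [S ::= v S x S]
vSxS ⇒ vhxS   [S ::= h]
vhxS ⇒ vhxvSxS   [S ::= v S x S]
vhxvSxS ⇒ vhxvvSxSxS   [S ::= v S x S]
vhxvvSxSxS ⇒ vhxvvvSxSxSxS   [S ::= v S x S]
vhxvvvSxSxSxS ⇒ vhxvvvhxSxSxS   [S ::= h]
vhxvvvhxSxSxS ⇒ vhxvvvhxhxSxS   [S ::= h]
vhxvvvhxhxSxS ⇒ vhxvvvhxhxhxS   [S ::= h]
vhxvvvhxhxhxS ⇒ vhxvvvhxhxhxh   [S ::= h]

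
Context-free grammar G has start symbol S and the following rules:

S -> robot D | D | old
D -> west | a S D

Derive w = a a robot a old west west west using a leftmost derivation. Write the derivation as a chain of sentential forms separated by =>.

S => D => a S D => a D D => a a S D D => a a robot D D D => a a robot a S D D D => a a robot a old D D D => a a robot a old west D D => a a robot a old west west D => a a robot a old west west west

S => D   [S -> D]
D => a S D   [D -> a S D]
a S D => a D D   [S -> D]
a D D => a a S D D   [D -> a S D]
a a S D D => a a robot D D D   [S -> robot D]
a a robot D D D => a a robot a S D D D   [D -> a S D]
a a robot a S D D D => a a robot a old D D D   [S -> old]
a a robot a old D D D => a a robot a old west D D   [D -> west]
a a robot a old west D D => a a robot a old west west D   [D -> west]
a a robot a old west west D => a a robot a old west west west   [D -> west]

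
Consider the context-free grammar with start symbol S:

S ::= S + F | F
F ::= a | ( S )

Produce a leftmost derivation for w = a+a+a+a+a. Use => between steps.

S => S+F => S+F+F => S+F+F+F => S+F+F+F+F => F+F+F+F+F => a+F+F+F+F => a+a+F+F+F => a+a+a+F+F => a+a+a+a+F => a+a+a+a+a

S => S+F   [S ::= S + F]
S+F => S+F+F   [S ::= S + F]
S+F+F => S+F+F+F   [S ::= S + F]
S+F+F+F => S+F+F+F+F   [S ::= S + F]
S+F+F+F+F => F+F+F+F+F   [S ::= F]
F+F+F+F+F => a+F+F+F+F   [F ::= a]
a+F+F+F+F => a+a+F+F+F   [F ::= a]
a+a+F+F+F => a+a+a+F+F   [F ::= a]
a+a+a+F+F => a+a+a+a+F   [F ::= a]
a+a+a+a+F => a+a+a+a+a   [F ::= a]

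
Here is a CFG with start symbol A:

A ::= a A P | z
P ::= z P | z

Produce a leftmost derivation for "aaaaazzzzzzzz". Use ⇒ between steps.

A ⇒ aAP ⇒ aaAPP ⇒ aaaAPPP ⇒ aaaaAPPPP ⇒ aaaaaAPPPPP ⇒ aaaaazPPPPP ⇒ aaaaazzPPPP ⇒ aaaaazzzPPPP ⇒ aaaaazzzzPPPP ⇒ aaaaazzzzzPPP ⇒ aaaaazzzzzzPP ⇒ aaaaazzzzzzzP ⇒ aaaaazzzzzzzz

A ⇒ aAP   [A ::= a A P]
aAP ⇒ aaAPP   [A ::= a A P]
aaAPP ⇒ aaaAPPP   [A ::= a A P]
aaaAPPP ⇒ aaaaAPPPP   [A ::= a A P]
aaaaAPPPP ⇒ aaaaaAPPPPP   [A ::= a A P]
aaaaaAPPPPP ⇒ aaaaazPPPPP   [A ::= z]
aaaaazPPPPP ⇒ aaaaazzPPPP   [P ::= z]
aaaaazzPPPP ⇒ aaaaazzzPPPP   [P ::= z P]
aaaaazzzPPPP ⇒ aaaaazzzzPPPP   [P ::= z P]
aaaaazzzzPPPP ⇒ aaaaazzzzzPPP   [P ::= z]
aaaaazzzzzPPP ⇒ aaaaazzzzzzPP   [P ::= z]
aaaaazzzzzzPP ⇒ aaaaazzzzzzzP   [P ::= z]
aaaaazzzzzzzP ⇒ aaaaazzzzzzzz   [P ::= z]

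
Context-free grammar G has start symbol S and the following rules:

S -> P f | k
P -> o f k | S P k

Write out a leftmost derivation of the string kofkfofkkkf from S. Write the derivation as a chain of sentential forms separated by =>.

S => Pf   [S -> P f]
Pf => SPkf   [P -> S P k]
SPkf => kPkf   [S -> k]
kPkf => kSPkkf   [P -> S P k]
kSPkkf => kPfPkkf   [S -> P f]
kPfPkkf => kofkfPkkf   [P -> o f k]
kofkfPkkf => kofkfofkkkf   [P -> o f k]

S => Pf => SPkf => kPkf => kSPkkf => kPfPkkf => kofkfPkkf => kofkfofkkkf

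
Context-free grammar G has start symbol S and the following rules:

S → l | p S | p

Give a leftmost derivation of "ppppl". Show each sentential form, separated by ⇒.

S ⇒ pS   [S → p S]
pS ⇒ ppS   [S → p S]
ppS ⇒ pppS   [S → p S]
pppS ⇒ ppppS   [S → p S]
ppppS ⇒ ppppl   [S → l]

S⇒pS⇒ppS⇒pppS⇒ppppS⇒ppppl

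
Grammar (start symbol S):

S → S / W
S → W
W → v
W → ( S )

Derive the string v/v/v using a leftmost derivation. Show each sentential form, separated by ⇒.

S ⇒ S/W ⇒ S/W/W ⇒ W/W/W ⇒ v/W/W ⇒ v/v/W ⇒ v/v/v

S ⇒ S/W   [S → S / W]
S/W ⇒ S/W/W   [S → S / W]
S/W/W ⇒ W/W/W   [S → W]
W/W/W ⇒ v/W/W   [W → v]
v/W/W ⇒ v/v/W   [W → v]
v/v/W ⇒ v/v/v   [W → v]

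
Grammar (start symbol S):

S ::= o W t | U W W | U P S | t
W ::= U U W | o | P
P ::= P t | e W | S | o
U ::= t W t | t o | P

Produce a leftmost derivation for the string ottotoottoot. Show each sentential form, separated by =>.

S => oWt   [S ::= o W t]
oWt => oUUWt   [W ::= U U W]
oUUWt => otWtUWt   [U ::= t W t]
otWtUWt => otUUWtUWt   [W ::= U U W]
otUUWtUWt => ottoUWtUWt   [U ::= t o]
ottoUWtUWt => ottotoWtUWt   [U ::= t o]
ottotoWtUWt => ottotootUWt   [W ::= o]
ottotootUWt => ottotoottoWt   [U ::= t o]
ottotoottoWt => ottotoottoot   [W ::= o]

S => oWt => oUUWt => otWtUWt => otUUWtUWt => ottoUWtUWt => ottotoWtUWt => ottotootUWt => ottotoottoWt => ottotoottoot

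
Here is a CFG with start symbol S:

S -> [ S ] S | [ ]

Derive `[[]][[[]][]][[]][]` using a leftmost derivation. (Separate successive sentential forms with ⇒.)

S ⇒ [S]S ⇒ [[]]S ⇒ [[]][S]S ⇒ [[]][[S]S]S ⇒ [[]][[[]]S]S ⇒ [[]][[[]][]]S ⇒ [[]][[[]][]][S]S ⇒ [[]][[[]][]][[]]S ⇒ [[]][[[]][]][[]][]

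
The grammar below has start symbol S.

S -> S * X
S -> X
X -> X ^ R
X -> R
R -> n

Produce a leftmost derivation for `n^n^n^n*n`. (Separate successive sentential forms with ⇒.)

S ⇒ S*X ⇒ X*X ⇒ X^R*X ⇒ X^R^R*X ⇒ X^R^R^R*X ⇒ R^R^R^R*X ⇒ n^R^R^R*X ⇒ n^n^R^R*X ⇒ n^n^n^R*X ⇒ n^n^n^n*X ⇒ n^n^n^n*R ⇒ n^n^n^n*n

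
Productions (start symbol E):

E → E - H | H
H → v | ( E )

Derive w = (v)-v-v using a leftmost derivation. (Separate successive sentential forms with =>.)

E => E-H => E-H-H => H-H-H => (E)-H-H => (H)-H-H => (v)-H-H => (v)-v-H => (v)-v-v

E => E-H   [E → E - H]
E-H => E-H-H   [E → E - H]
E-H-H => H-H-H   [E → H]
H-H-H => (E)-H-H   [H → ( E )]
(E)-H-H => (H)-H-H   [E → H]
(H)-H-H => (v)-H-H   [H → v]
(v)-H-H => (v)-v-H   [H → v]
(v)-v-H => (v)-v-v   [H → v]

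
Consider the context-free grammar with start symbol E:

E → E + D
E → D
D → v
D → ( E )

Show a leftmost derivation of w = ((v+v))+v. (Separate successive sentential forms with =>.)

E => E+D => D+D => (E)+D => (D)+D => ((E))+D => ((E+D))+D => ((D+D))+D => ((v+D))+D => ((v+v))+D => ((v+v))+v

E => E+D   [E → E + D]
E+D => D+D   [E → D]
D+D => (E)+D   [D → ( E )]
(E)+D => (D)+D   [E → D]
(D)+D => ((E))+D   [D → ( E )]
((E))+D => ((E+D))+D   [E → E + D]
((E+D))+D => ((D+D))+D   [E → D]
((D+D))+D => ((v+D))+D   [D → v]
((v+D))+D => ((v+v))+D   [D → v]
((v+v))+D => ((v+v))+v   [D → v]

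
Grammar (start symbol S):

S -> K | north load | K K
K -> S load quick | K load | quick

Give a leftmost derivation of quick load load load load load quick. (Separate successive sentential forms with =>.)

S => K K   [S -> K K]
K K => K load K   [K -> K load]
K load K => K load load K   [K -> K load]
K load load K => K load load load K   [K -> K load]
K load load load K => K load load load load K   [K -> K load]
K load load load load K => K load load load load load K   [K -> K load]
K load load load load load K => quick load load load load load K   [K -> quick]
quick load load load load load K => quick load load load load load quick   [K -> quick]

S => K K => K load K => K load load K => K load load load K => K load load load load K => K load load load load load K => quick load load load load load K => quick load load load load load quick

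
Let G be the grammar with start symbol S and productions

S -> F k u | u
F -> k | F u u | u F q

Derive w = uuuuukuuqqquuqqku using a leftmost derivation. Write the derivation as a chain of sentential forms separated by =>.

S => Fku => uFqku => uuFqqku => uuFuuqqku => uuuFquuqqku => uuuuFqquuqqku => uuuuuFqqquuqqku => uuuuuFuuqqquuqqku => uuuuukuuqqquuqqku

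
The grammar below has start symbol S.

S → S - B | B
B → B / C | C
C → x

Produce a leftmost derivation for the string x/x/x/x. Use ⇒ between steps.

S ⇒ B   [S → B]
B ⇒ B/C   [B → B / C]
B/C ⇒ B/C/C   [B → B / C]
B/C/C ⇒ B/C/C/C   [B → B / C]
B/C/C/C ⇒ C/C/C/C   [B → C]
C/C/C/C ⇒ x/C/C/C   [C → x]
x/C/C/C ⇒ x/x/C/C   [C → x]
x/x/C/C ⇒ x/x/x/C   [C → x]
x/x/x/C ⇒ x/x/x/x   [C → x]

S ⇒ B ⇒ B/C ⇒ B/C/C ⇒ B/C/C/C ⇒ C/C/C/C ⇒ x/C/C/C ⇒ x/x/C/C ⇒ x/x/x/C ⇒ x/x/x/x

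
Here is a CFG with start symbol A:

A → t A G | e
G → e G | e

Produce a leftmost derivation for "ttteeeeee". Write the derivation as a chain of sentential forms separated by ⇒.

A ⇒ tAG   [A → t A G]
tAG ⇒ ttAGG   [A → t A G]
ttAGG ⇒ tttAGGG   [A → t A G]
tttAGGG ⇒ ttteGGG   [A → e]
ttteGGG ⇒ ttteeGG   [G → e]
ttteeGG ⇒ ttteeeGG   [G → e G]
ttteeeGG ⇒ ttteeeeG   [G → e]
ttteeeeG ⇒ ttteeeeeG   [G → e G]
ttteeeeeG ⇒ ttteeeeee   [G → e]

A ⇒ tAG ⇒ ttAGG ⇒ tttAGGG ⇒ ttteGGG ⇒ ttteeGG ⇒ ttteeeGG ⇒ ttteeeeG ⇒ ttteeeeeG ⇒ ttteeeeee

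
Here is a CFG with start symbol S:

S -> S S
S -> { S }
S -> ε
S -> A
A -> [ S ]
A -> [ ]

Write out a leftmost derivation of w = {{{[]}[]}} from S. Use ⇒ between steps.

S⇒{S}⇒{{S}}⇒{{SS}}⇒{{{S}S}}⇒{{{A}S}}⇒{{{[]}S}}⇒{{{[]}A}}⇒{{{[]}[]}}

S ⇒ {S}   [S -> { S }]
{S} ⇒ {{S}}   [S -> { S }]
{{S}} ⇒ {{SS}}   [S -> S S]
{{SS}} ⇒ {{{S}S}}   [S -> { S }]
{{{S}S}} ⇒ {{{A}S}}   [S -> A]
{{{A}S}} ⇒ {{{[]}S}}   [A -> [ ]]
{{{[]}S}} ⇒ {{{[]}A}}   [S -> A]
{{{[]}A}} ⇒ {{{[]}[]}}   [A -> [ ]]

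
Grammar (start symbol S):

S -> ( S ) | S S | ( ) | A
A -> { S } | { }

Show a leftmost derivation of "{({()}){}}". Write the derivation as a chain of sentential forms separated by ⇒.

S ⇒ A ⇒ {S} ⇒ {SS} ⇒ {(S)S} ⇒ {(A)S} ⇒ {({S})S} ⇒ {({()})S} ⇒ {({()})A} ⇒ {({()}){}}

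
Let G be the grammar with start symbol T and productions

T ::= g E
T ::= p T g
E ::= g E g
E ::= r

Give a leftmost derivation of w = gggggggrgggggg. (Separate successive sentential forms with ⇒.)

T ⇒ gE ⇒ ggEg ⇒ gggEgg ⇒ ggggEggg ⇒ gggggEgggg ⇒ ggggggEggggg ⇒ gggggggEgggggg ⇒ gggggggrgggggg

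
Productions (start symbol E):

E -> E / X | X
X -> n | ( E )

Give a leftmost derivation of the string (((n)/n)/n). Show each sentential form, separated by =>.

E => X   [E -> X]
X => (E)   [X -> ( E )]
(E) => (E/X)   [E -> E / X]
(E/X) => (X/X)   [E -> X]
(X/X) => ((E)/X)   [X -> ( E )]
((E)/X) => ((E/X)/X)   [E -> E / X]
((E/X)/X) => ((X/X)/X)   [E -> X]
((X/X)/X) => (((E)/X)/X)   [X -> ( E )]
(((E)/X)/X) => (((X)/X)/X)   [E -> X]
(((X)/X)/X) => (((n)/X)/X)   [X -> n]
(((n)/X)/X) => (((n)/n)/X)   [X -> n]
(((n)/n)/X) => (((n)/n)/n)   [X -> n]

E => X => (E) => (E/X) => (X/X) => ((E)/X) => ((E/X)/X) => ((X/X)/X) => (((E)/X)/X) => (((X)/X)/X) => (((n)/X)/X) => (((n)/n)/X) => (((n)/n)/n)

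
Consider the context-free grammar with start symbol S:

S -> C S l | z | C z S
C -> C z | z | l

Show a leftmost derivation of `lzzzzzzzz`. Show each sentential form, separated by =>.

S => CzS   [S -> C z S]
CzS => CzzS   [C -> C z]
CzzS => lzzS   [C -> l]
lzzS => lzzCzS   [S -> C z S]
lzzCzS => lzzCzzS   [C -> C z]
lzzCzzS => lzzCzzzS   [C -> C z]
lzzCzzzS => lzzCzzzzS   [C -> C z]
lzzCzzzzS => lzzzzzzzS   [C -> z]
lzzzzzzzS => lzzzzzzzz   [S -> z]

S => CzS => CzzS => lzzS => lzzCzS => lzzCzzS => lzzCzzzS => lzzCzzzzS => lzzzzzzzS => lzzzzzzzz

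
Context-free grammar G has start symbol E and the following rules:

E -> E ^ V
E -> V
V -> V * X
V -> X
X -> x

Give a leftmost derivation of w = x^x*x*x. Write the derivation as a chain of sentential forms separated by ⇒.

E ⇒ E^V   [E -> E ^ V]
E^V ⇒ V^V   [E -> V]
V^V ⇒ X^V   [V -> X]
X^V ⇒ x^V   [X -> x]
x^V ⇒ x^V*X   [V -> V * X]
x^V*X ⇒ x^V*X*X   [V -> V * X]
x^V*X*X ⇒ x^X*X*X   [V -> X]
x^X*X*X ⇒ x^x*X*X   [X -> x]
x^x*X*X ⇒ x^x*x*X   [X -> x]
x^x*x*X ⇒ x^x*x*x   [X -> x]

E ⇒ E^V ⇒ V^V ⇒ X^V ⇒ x^V ⇒ x^V*X ⇒ x^V*X*X ⇒ x^X*X*X ⇒ x^x*X*X ⇒ x^x*x*X ⇒ x^x*x*x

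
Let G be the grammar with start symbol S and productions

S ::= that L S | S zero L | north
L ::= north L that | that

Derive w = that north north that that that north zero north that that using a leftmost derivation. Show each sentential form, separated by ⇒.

S ⇒ that L S   [S ::= that L S]
that L S ⇒ that north L that S   [L ::= north L that]
that north L that S ⇒ that north north L that that S   [L ::= north L that]
that north north L that that S ⇒ that north north that that that S   [L ::= that]
that north north that that that S ⇒ that north north that that that S zero L   [S ::= S zero L]
that north north that that that S zero L ⇒ that north north that that that north zero L   [S ::= north]
that north north that that that north zero L ⇒ that north north that that that north zero north L that   [L ::= north L that]
that north north that that that north zero north L that ⇒ that north north that that that north zero north that that   [L ::= that]

S ⇒ that L S ⇒ that north L that S ⇒ that north north L that that S ⇒ that north north that that that S ⇒ that north north that that that S zero L ⇒ that north north that that that north zero L ⇒ that north north that that that north zero north L that ⇒ that north north that that that north zero north that that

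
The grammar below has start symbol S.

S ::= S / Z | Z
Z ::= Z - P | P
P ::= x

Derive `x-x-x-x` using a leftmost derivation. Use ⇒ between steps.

S ⇒ Z   [S ::= Z]
Z ⇒ Z-P   [Z ::= Z - P]
Z-P ⇒ Z-P-P   [Z ::= Z - P]
Z-P-P ⇒ Z-P-P-P   [Z ::= Z - P]
Z-P-P-P ⇒ P-P-P-P   [Z ::= P]
P-P-P-P ⇒ x-P-P-P   [P ::= x]
x-P-P-P ⇒ x-x-P-P   [P ::= x]
x-x-P-P ⇒ x-x-x-P   [P ::= x]
x-x-x-P ⇒ x-x-x-x   [P ::= x]

S ⇒ Z ⇒ Z-P ⇒ Z-P-P ⇒ Z-P-P-P ⇒ P-P-P-P ⇒ x-P-P-P ⇒ x-x-P-P ⇒ x-x-x-P ⇒ x-x-x-x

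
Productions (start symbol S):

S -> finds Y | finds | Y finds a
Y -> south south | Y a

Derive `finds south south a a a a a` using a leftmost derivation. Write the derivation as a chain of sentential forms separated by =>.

S => finds Y => finds Y a => finds Y a a => finds Y a a a => finds Y a a a a => finds Y a a a a a => finds south south a a a a a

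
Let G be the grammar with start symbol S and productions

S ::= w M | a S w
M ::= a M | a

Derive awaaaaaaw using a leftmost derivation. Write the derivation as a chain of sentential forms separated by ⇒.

S ⇒ aSw ⇒ awMw ⇒ awaMw ⇒ awaaMw ⇒ awaaaMw ⇒ awaaaaMw ⇒ awaaaaaMw ⇒ awaaaaaaw

S ⇒ aSw   [S ::= a S w]
aSw ⇒ awMw   [S ::= w M]
awMw ⇒ awaMw   [M ::= a M]
awaMw ⇒ awaaMw   [M ::= a M]
awaaMw ⇒ awaaaMw   [M ::= a M]
awaaaMw ⇒ awaaaaMw   [M ::= a M]
awaaaaMw ⇒ awaaaaaMw   [M ::= a M]
awaaaaaMw ⇒ awaaaaaaw   [M ::= a]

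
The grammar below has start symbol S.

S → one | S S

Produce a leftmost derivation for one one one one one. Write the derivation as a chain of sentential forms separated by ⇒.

S ⇒ S S ⇒ S S S ⇒ one S S ⇒ one S S S ⇒ one S S S S ⇒ one one S S S ⇒ one one one S S ⇒ one one one one S ⇒ one one one one one

S ⇒ S S   [S → S S]
S S ⇒ S S S   [S → S S]
S S S ⇒ one S S   [S → one]
one S S ⇒ one S S S   [S → S S]
one S S S ⇒ one S S S S   [S → S S]
one S S S S ⇒ one one S S S   [S → one]
one one S S S ⇒ one one one S S   [S → one]
one one one S S ⇒ one one one one S   [S → one]
one one one one S ⇒ one one one one one   [S → one]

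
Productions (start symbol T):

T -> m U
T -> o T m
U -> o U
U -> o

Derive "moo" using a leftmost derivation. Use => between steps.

T => mU => moU => moo

T => mU   [T -> m U]
mU => moU   [U -> o U]
moU => moo   [U -> o]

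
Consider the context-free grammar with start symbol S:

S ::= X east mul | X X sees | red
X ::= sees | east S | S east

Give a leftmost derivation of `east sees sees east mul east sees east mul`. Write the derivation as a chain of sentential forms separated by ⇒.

S ⇒ X east mul ⇒ east S east mul ⇒ east X X sees east mul ⇒ east sees X sees east mul ⇒ east sees S east sees east mul ⇒ east sees X east mul east sees east mul ⇒ east sees sees east mul east sees east mul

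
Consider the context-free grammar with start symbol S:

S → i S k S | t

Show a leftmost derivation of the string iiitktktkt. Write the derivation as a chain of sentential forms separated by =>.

S => iSkS => iiSkSkS => iiiSkSkSkS => iiitkSkSkS => iiitktkSkS => iiitktktkS => iiitktktkt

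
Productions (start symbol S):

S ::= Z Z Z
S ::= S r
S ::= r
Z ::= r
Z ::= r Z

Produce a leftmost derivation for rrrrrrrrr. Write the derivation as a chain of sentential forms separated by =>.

S => ZZZ => rZZZ => rrZZZ => rrrZZZ => rrrrZZ => rrrrrZZ => rrrrrrZZ => rrrrrrrZ => rrrrrrrrZ => rrrrrrrrr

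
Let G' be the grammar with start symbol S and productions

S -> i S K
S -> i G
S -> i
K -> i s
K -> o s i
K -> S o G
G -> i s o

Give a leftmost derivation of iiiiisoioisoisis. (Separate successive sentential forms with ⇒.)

S ⇒ iSK ⇒ iiSKK ⇒ iiiSKKK ⇒ iiiiGKKK ⇒ iiiiisoKKK ⇒ iiiiisoSoGKK ⇒ iiiiisoioGKK ⇒ iiiiisoioisoKK ⇒ iiiiisoioisoisK ⇒ iiiiisoioisoisis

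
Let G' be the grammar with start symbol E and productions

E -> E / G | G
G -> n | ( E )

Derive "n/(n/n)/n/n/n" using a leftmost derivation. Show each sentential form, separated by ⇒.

E ⇒ E/G   [E -> E / G]
E/G ⇒ E/G/G   [E -> E / G]
E/G/G ⇒ E/G/G/G   [E -> E / G]
E/G/G/G ⇒ E/G/G/G/G   [E -> E / G]
E/G/G/G/G ⇒ G/G/G/G/G   [E -> G]
G/G/G/G/G ⇒ n/G/G/G/G   [G -> n]
n/G/G/G/G ⇒ n/(E)/G/G/G   [G -> ( E )]
n/(E)/G/G/G ⇒ n/(E/G)/G/G/G   [E -> E / G]
n/(E/G)/G/G/G ⇒ n/(G/G)/G/G/G   [E -> G]
n/(G/G)/G/G/G ⇒ n/(n/G)/G/G/G   [G -> n]
n/(n/G)/G/G/G ⇒ n/(n/n)/G/G/G   [G -> n]
n/(n/n)/G/G/G ⇒ n/(n/n)/n/G/G   [G -> n]
n/(n/n)/n/G/G ⇒ n/(n/n)/n/n/G   [G -> n]
n/(n/n)/n/n/G ⇒ n/(n/n)/n/n/n   [G -> n]

E ⇒ E/G ⇒ E/G/G ⇒ E/G/G/G ⇒ E/G/G/G/G ⇒ G/G/G/G/G ⇒ n/G/G/G/G ⇒ n/(E)/G/G/G ⇒ n/(E/G)/G/G/G ⇒ n/(G/G)/G/G/G ⇒ n/(n/G)/G/G/G ⇒ n/(n/n)/G/G/G ⇒ n/(n/n)/n/G/G ⇒ n/(n/n)/n/n/G ⇒ n/(n/n)/n/n/n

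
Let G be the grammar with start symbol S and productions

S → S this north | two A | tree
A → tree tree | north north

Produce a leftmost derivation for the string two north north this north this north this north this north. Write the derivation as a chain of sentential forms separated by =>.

S => S this north   [S → S this north]
S this north => S this north this north   [S → S this north]
S this north this north => S this north this north this north   [S → S this north]
S this north this north this north => S this north this north this north this north   [S → S this north]
S this north this north this north this north => two A this north this north this north this north   [S → two A]
two A this north this north this north this north => two north north this north this north this north this north   [A → north north]

S => S this north => S this north this north => S this north this north this north => S this north this north this north this north => two A this north this north this north this north => two north north this north this north this north this north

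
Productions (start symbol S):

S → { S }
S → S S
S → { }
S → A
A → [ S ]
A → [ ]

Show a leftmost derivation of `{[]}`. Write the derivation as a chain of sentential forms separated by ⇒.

S ⇒ {S} ⇒ {A} ⇒ {[]}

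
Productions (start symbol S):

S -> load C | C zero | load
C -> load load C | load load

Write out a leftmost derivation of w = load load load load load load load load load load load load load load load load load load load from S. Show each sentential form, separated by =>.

S => load C => load load load C => load load load load load C => load load load load load load load C => load load load load load load load load load C => load load load load load load load load load load load C => load load load load load load load load load load load load load C => load load load load load load load load load load load load load load load C => load load load load load load load load load load load load load load load load load C => load load load load load load load load load load load load load load load load load load load

S => load C   [S -> load C]
load C => load load load C   [C -> load load C]
load load load C => load load load load load C   [C -> load load C]
load load load load load C => load load load load load load load C   [C -> load load C]
load load load load load load load C => load load load load load load load load load C   [C -> load load C]
load load load load load load load load load C => load load load load load load load load load load load C   [C -> load load C]
load load load load load load load load load load load C => load load load load load load load load load load load load load C   [C -> load load C]
load load load load load load load load load load load load load C => load load load load load load load load load load load load load load load C   [C -> load load C]
load load load load load load load load load load load load load load load C => load load load load load load load load load load load load load load load load load C   [C -> load load C]
load load load load load load load load load load load load load load load load load C => load load load load load load load load load load load load load load load load load load load   [C -> load load]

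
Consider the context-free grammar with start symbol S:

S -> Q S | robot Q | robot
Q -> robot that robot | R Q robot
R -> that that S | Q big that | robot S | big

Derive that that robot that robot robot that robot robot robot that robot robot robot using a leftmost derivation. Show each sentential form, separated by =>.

S => Q S => R Q robot S => that that S Q robot S => that that Q S Q robot S => that that robot that robot S Q robot S => that that robot that robot Q S Q robot S => that that robot that robot robot that robot S Q robot S => that that robot that robot robot that robot robot Q robot S => that that robot that robot robot that robot robot robot that robot robot S => that that robot that robot robot that robot robot robot that robot robot robot

S => Q S   [S -> Q S]
Q S => R Q robot S   [Q -> R Q robot]
R Q robot S => that that S Q robot S   [R -> that that S]
that that S Q robot S => that that Q S Q robot S   [S -> Q S]
that that Q S Q robot S => that that robot that robot S Q robot S   [Q -> robot that robot]
that that robot that robot S Q robot S => that that robot that robot Q S Q robot S   [S -> Q S]
that that robot that robot Q S Q robot S => that that robot that robot robot that robot S Q robot S   [Q -> robot that robot]
that that robot that robot robot that robot S Q robot S => that that robot that robot robot that robot robot Q robot S   [S -> robot]
that that robot that robot robot that robot robot Q robot S => that that robot that robot robot that robot robot robot that robot robot S   [Q -> robot that robot]
that that robot that robot robot that robot robot robot that robot robot S => that that robot that robot robot that robot robot robot that robot robot robot   [S -> robot]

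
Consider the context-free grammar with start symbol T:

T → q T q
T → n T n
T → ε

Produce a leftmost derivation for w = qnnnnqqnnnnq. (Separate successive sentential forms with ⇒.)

T ⇒ qTq   [T → q T q]
qTq ⇒ qnTnq   [T → n T n]
qnTnq ⇒ qnnTnnq   [T → n T n]
qnnTnnq ⇒ qnnnTnnnq   [T → n T n]
qnnnTnnnq ⇒ qnnnnTnnnnq   [T → n T n]
qnnnnTnnnnq ⇒ qnnnnqTqnnnnq   [T → q T q]
qnnnnqTqnnnnq ⇒ qnnnnqqnnnnq   [T → ε]

T⇒qTq⇒qnTnq⇒qnnTnnq⇒qnnnTnnnq⇒qnnnnTnnnnq⇒qnnnnqTqnnnnq⇒qnnnnqqnnnnq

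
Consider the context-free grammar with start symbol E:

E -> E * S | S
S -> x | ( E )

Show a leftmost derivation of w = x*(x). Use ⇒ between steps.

E ⇒ E*S ⇒ S*S ⇒ x*S ⇒ x*(E) ⇒ x*(S) ⇒ x*(x)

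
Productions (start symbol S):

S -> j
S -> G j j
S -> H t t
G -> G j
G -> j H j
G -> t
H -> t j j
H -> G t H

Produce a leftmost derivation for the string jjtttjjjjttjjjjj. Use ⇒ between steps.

S⇒Gjj⇒jHjjj⇒jGtHjjj⇒jGjtHjjj⇒jjHjjtHjjj⇒jjGtHjjtHjjj⇒jjttHjjtHjjj⇒jjtttjjjjtHjjj⇒jjtttjjjjttjjjjj

S ⇒ Gjj   [S -> G j j]
Gjj ⇒ jHjjj   [G -> j H j]
jHjjj ⇒ jGtHjjj   [H -> G t H]
jGtHjjj ⇒ jGjtHjjj   [G -> G j]
jGjtHjjj ⇒ jjHjjtHjjj   [G -> j H j]
jjHjjtHjjj ⇒ jjGtHjjtHjjj   [H -> G t H]
jjGtHjjtHjjj ⇒ jjttHjjtHjjj   [G -> t]
jjttHjjtHjjj ⇒ jjtttjjjjtHjjj   [H -> t j j]
jjtttjjjjtHjjj ⇒ jjtttjjjjttjjjjj   [H -> t j j]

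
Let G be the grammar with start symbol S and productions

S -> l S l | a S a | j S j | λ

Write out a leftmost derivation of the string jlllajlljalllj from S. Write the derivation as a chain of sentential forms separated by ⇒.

S ⇒ jSj   [S -> j S j]
jSj ⇒ jlSlj   [S -> l S l]
jlSlj ⇒ jllSllj   [S -> l S l]
jllSllj ⇒ jlllSlllj   [S -> l S l]
jlllSlllj ⇒ jlllaSalllj   [S -> a S a]
jlllaSalllj ⇒ jlllajSjalllj   [S -> j S j]
jlllajSjalllj ⇒ jlllajlSljalllj   [S -> l S l]
jlllajlSljalllj ⇒ jlllajlljalllj   [S -> λ]

S ⇒ jSj ⇒ jlSlj ⇒ jllSllj ⇒ jlllSlllj ⇒ jlllaSalllj ⇒ jlllajSjalllj ⇒ jlllajlSljalllj ⇒ jlllajlljalllj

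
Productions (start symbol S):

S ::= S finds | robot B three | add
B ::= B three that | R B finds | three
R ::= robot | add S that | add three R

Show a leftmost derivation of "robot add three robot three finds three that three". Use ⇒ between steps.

S ⇒ robot B three   [S ::= robot B three]
robot B three ⇒ robot B three that three   [B ::= B three that]
robot B three that three ⇒ robot R B finds three that three   [B ::= R B finds]
robot R B finds three that three ⇒ robot add three R B finds three that three   [R ::= add three R]
robot add three R B finds three that three ⇒ robot add three robot B finds three that three   [R ::= robot]
robot add three robot B finds three that three ⇒ robot add three robot three finds three that three   [B ::= three]

S ⇒ robot B three ⇒ robot B three that three ⇒ robot R B finds three that three ⇒ robot add three R B finds three that three ⇒ robot add three robot B finds three that three ⇒ robot add three robot three finds three that three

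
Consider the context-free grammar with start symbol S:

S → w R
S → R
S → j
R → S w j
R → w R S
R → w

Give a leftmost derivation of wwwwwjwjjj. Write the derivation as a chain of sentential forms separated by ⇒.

S⇒R⇒wRS⇒wwRSS⇒wwwRSSS⇒wwwwSSS⇒wwwwwRSS⇒wwwwwSwjSS⇒wwwwwjwjSS⇒wwwwwjwjjS⇒wwwwwjwjjj

S ⇒ R   [S → R]
R ⇒ wRS   [R → w R S]
wRS ⇒ wwRSS   [R → w R S]
wwRSS ⇒ wwwRSSS   [R → w R S]
wwwRSSS ⇒ wwwwSSS   [R → w]
wwwwSSS ⇒ wwwwwRSS   [S → w R]
wwwwwRSS ⇒ wwwwwSwjSS   [R → S w j]
wwwwwSwjSS ⇒ wwwwwjwjSS   [S → j]
wwwwwjwjSS ⇒ wwwwwjwjjS   [S → j]
wwwwwjwjjS ⇒ wwwwwjwjjj   [S → j]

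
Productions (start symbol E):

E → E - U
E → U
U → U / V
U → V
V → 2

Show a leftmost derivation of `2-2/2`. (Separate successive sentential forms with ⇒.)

E⇒E-U⇒U-U⇒V-U⇒2-U⇒2-U/V⇒2-V/V⇒2-2/V⇒2-2/2

E ⇒ E-U   [E → E - U]
E-U ⇒ U-U   [E → U]
U-U ⇒ V-U   [U → V]
V-U ⇒ 2-U   [V → 2]
2-U ⇒ 2-U/V   [U → U / V]
2-U/V ⇒ 2-V/V   [U → V]
2-V/V ⇒ 2-2/V   [V → 2]
2-2/V ⇒ 2-2/2   [V → 2]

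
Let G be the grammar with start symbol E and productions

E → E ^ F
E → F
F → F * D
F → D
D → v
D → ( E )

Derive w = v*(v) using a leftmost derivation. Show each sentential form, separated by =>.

E=>F=>F*D=>D*D=>v*D=>v*(E)=>v*(F)=>v*(D)=>v*(v)

E => F   [E → F]
F => F*D   [F → F * D]
F*D => D*D   [F → D]
D*D => v*D   [D → v]
v*D => v*(E)   [D → ( E )]
v*(E) => v*(F)   [E → F]
v*(F) => v*(D)   [F → D]
v*(D) => v*(v)   [D → v]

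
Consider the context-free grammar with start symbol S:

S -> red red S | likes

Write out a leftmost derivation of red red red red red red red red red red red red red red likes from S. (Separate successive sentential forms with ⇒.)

S ⇒ red red S   [S -> red red S]
red red S ⇒ red red red red S   [S -> red red S]
red red red red S ⇒ red red red red red red S   [S -> red red S]
red red red red red red S ⇒ red red red red red red red red S   [S -> red red S]
red red red red red red red red S ⇒ red red red red red red red red red red S   [S -> red red S]
red red red red red red red red red red S ⇒ red red red red red red red red red red red red S   [S -> red red S]
red red red red red red red red red red red red S ⇒ red red red red red red red red red red red red red red S   [S -> red red S]
red red red red red red red red red red red red red red S ⇒ red red red red red red red red red red red red red red likes   [S -> likes]

S ⇒ red red S ⇒ red red red red S ⇒ red red red red red red S ⇒ red red red red red red red red S ⇒ red red red red red red red red red red S ⇒ red red red red red red red red red red red red S ⇒ red red red red red red red red red red red red red red S ⇒ red red red red red red red red red red red red red red likes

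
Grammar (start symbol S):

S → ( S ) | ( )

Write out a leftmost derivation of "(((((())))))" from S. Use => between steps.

S => (S) => ((S)) => (((S))) => ((((S)))) => (((((S))))) => (((((())))))

S => (S)   [S → ( S )]
(S) => ((S))   [S → ( S )]
((S)) => (((S)))   [S → ( S )]
(((S))) => ((((S))))   [S → ( S )]
((((S)))) => (((((S)))))   [S → ( S )]
(((((S))))) => (((((())))))   [S → ( )]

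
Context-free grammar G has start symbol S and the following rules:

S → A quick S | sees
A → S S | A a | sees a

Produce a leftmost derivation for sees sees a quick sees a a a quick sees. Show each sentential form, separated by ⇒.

S ⇒ A quick S ⇒ A a quick S ⇒ A a a quick S ⇒ A a a a quick S ⇒ S S a a a quick S ⇒ sees S a a a quick S ⇒ sees A quick S a a a quick S ⇒ sees sees a quick S a a a quick S ⇒ sees sees a quick sees a a a quick S ⇒ sees sees a quick sees a a a quick sees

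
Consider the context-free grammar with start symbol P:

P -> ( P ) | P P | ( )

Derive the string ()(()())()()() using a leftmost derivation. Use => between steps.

P => PP => PPP => ()PP => ()PPP => ()PPPP => ()(P)PPP => ()(PP)PPP => ()(()P)PPP => ()(()())PPP => ()(()())()PP => ()(()())()()P => ()(()())()()()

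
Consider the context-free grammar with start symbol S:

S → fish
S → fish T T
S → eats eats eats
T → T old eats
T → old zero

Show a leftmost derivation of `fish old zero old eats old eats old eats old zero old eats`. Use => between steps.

S => fish T T => fish T old eats T => fish T old eats old eats T => fish T old eats old eats old eats T => fish old zero old eats old eats old eats T => fish old zero old eats old eats old eats T old eats => fish old zero old eats old eats old eats old zero old eats

S => fish T T   [S → fish T T]
fish T T => fish T old eats T   [T → T old eats]
fish T old eats T => fish T old eats old eats T   [T → T old eats]
fish T old eats old eats T => fish T old eats old eats old eats T   [T → T old eats]
fish T old eats old eats old eats T => fish old zero old eats old eats old eats T   [T → old zero]
fish old zero old eats old eats old eats T => fish old zero old eats old eats old eats T old eats   [T → T old eats]
fish old zero old eats old eats old eats T old eats => fish old zero old eats old eats old eats old zero old eats   [T → old zero]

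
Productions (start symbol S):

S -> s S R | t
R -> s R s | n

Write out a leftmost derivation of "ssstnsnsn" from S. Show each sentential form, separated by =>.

S=>sSR=>ssSRR=>sssSRRR=>ssstRRR=>ssstnRR=>ssstnsRsR=>ssstnsnsR=>ssstnsnsn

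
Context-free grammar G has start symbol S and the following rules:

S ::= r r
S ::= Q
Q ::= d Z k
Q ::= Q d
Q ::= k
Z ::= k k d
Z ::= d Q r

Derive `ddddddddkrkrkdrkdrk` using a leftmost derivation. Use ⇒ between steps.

S ⇒ Q ⇒ dZk ⇒ ddQrk ⇒ ddQdrk ⇒ dddZkdrk ⇒ ddddQrkdrk ⇒ ddddQdrkdrk ⇒ dddddZkdrkdrk ⇒ ddddddQrkdrkdrk ⇒ dddddddZkrkdrkdrk ⇒ ddddddddQrkrkdrkdrk ⇒ ddddddddkrkrkdrkdrk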